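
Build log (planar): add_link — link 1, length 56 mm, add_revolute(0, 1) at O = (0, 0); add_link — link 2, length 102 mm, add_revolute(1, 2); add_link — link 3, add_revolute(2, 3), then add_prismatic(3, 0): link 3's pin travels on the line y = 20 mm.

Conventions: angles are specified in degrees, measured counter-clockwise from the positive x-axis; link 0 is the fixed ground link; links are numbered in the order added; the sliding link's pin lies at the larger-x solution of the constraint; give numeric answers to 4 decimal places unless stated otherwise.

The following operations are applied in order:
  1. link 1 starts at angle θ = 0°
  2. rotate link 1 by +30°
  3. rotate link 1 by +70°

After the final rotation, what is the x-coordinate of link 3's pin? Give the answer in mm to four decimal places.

geometry: r = 56 mm, L = 102 mm, e = 20 mm; θ starts at 0°
rotate link 1 by +30°: θ ← 0° +30° = 30°
rotate link 1 by +70°: θ ← 30° +70° = 100°
crank pin P = (r cos θ, r sin θ) = (-9.724298, 55.149234)
h = r sin θ − e = 55.149234 − 20 = 35.149234
x = r cos θ + √(L² − h²) = -9.724298 + 95.752448 = 86.028150

86.0282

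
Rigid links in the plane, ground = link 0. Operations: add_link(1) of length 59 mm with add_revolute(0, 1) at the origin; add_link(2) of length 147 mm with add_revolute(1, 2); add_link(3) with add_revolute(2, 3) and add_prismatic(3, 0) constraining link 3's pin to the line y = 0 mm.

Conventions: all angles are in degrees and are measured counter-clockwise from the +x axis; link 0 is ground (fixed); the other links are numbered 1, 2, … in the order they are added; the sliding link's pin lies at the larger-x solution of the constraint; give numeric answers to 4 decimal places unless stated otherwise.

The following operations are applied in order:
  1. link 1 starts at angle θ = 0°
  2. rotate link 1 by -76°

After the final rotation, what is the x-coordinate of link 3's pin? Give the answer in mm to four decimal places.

geometry: r = 59 mm, L = 147 mm, e = 0 mm; θ starts at 0°
rotate link 1 by -76°: θ ← 0° -76° = -76°
crank pin P = (r cos θ, r sin θ) = (14.273392, -57.247448)
h = r sin θ − e = -57.247448 − 0 = -57.247448
x = r cos θ + √(L² − h²) = 14.273392 + 135.394718 = 149.668110

149.6681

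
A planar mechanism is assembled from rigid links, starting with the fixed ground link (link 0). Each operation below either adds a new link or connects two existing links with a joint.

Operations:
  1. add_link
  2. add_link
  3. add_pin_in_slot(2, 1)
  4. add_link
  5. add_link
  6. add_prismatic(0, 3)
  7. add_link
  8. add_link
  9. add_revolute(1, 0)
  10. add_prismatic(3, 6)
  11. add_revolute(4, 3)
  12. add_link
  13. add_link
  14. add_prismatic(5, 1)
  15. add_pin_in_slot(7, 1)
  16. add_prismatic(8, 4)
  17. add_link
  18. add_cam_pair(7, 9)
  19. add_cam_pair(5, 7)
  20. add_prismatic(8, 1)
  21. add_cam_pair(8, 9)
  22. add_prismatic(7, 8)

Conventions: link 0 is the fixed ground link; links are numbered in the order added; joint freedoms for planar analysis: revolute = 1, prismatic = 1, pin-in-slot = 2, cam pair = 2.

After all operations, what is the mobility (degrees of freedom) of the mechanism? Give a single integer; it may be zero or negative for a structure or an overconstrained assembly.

L=1 J1=0 J2=0
add link → L=2 J1=0 J2=0
add link → L=3 J1=0 J2=0
PS@2,1 dof=2 J2 → L=3 J1=0 J2=1
add link → L=4 J1=0 J2=1
add link → L=5 J1=0 J2=1
P@0,3 dof=1 J1 → L=5 J1=1 J2=1
add link → L=6 J1=1 J2=1
add link → L=7 J1=1 J2=1
R@1,0 dof=1 J1 → L=7 J1=2 J2=1
P@3,6 dof=1 J1 → L=7 J1=3 J2=1
R@4,3 dof=1 J1 → L=7 J1=4 J2=1
add link → L=8 J1=4 J2=1
add link → L=9 J1=4 J2=1
P@5,1 dof=1 J1 → L=9 J1=5 J2=1
PS@7,1 dof=2 J2 → L=9 J1=5 J2=2
P@8,4 dof=1 J1 → L=9 J1=6 J2=2
add link → L=10 J1=6 J2=2
C@7,9 dof=2 J2 → L=10 J1=6 J2=3
C@5,7 dof=2 J2 → L=10 J1=6 J2=4
P@8,1 dof=1 J1 → L=10 J1=7 J2=4
C@8,9 dof=2 J2 → L=10 J1=7 J2=5
P@7,8 dof=1 J1 → L=10 J1=8 J2=5
M=3(L−1)−2J1−J2=3·9−2·8−5=6

M = 6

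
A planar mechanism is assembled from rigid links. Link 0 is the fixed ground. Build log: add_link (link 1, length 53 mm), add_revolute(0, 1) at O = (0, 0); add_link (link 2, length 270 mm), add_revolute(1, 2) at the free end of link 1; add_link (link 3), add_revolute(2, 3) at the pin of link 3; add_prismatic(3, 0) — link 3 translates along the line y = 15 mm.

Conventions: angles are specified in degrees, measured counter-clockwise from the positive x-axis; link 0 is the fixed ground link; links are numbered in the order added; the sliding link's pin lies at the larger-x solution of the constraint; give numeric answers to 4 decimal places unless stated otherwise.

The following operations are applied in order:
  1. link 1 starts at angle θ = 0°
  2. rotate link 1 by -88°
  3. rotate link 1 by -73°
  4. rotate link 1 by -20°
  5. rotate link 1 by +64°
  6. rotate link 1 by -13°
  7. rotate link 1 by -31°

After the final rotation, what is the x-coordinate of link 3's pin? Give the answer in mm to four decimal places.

geometry: r = 53 mm, L = 270 mm, e = 15 mm; θ starts at 0°
rotate link 1 by -88°: θ ← 0° -88° = -88°
rotate link 1 by -73°: θ ← -88° -73° = -161°
rotate link 1 by -20°: θ ← -161° -20° = -181°
rotate link 1 by +64°: θ ← -181° +64° = -117°
rotate link 1 by -13°: θ ← -117° -13° = -130°
rotate link 1 by -31°: θ ← -130° -31° = -161°
crank pin P = (r cos θ, r sin θ) = (-50.112485, -17.255112)
h = r sin θ − e = -17.255112 − 15 = -32.255112
x = r cos θ + √(L² − h²) = -50.112485 + 268.066424 = 217.953940

217.9539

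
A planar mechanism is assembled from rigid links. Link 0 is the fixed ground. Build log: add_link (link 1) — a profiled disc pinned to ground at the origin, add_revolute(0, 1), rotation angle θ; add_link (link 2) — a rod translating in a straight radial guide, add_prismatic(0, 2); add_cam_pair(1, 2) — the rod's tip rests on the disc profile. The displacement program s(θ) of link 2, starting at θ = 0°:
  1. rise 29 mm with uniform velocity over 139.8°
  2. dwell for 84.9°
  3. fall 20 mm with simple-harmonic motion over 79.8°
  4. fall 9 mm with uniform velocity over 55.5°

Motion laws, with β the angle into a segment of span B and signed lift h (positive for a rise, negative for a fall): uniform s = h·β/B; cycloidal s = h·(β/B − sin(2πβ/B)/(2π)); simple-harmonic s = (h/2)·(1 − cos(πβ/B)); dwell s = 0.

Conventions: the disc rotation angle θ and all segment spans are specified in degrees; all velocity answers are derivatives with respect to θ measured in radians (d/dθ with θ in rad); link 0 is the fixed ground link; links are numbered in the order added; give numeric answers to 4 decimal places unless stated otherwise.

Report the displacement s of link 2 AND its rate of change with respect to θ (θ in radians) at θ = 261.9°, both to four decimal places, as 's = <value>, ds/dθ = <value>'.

seg 1 [0°–139.8°] uniform, h=29: full span → s += 29 → s = 29.0000
seg 2 [139.8°–224.7°] dwell: s stays 29.0000
seg 3 [224.7°–304.5°] simple-harmonic, h=-20: θ=261.9° here. β=37.2, B=79.8. -20/2·(1 − cos(π·0.4662)) = -8.9391 → s = 20.0609
velocity in seg [224.7°–304.5°] (simple-harmonic), θ in radians: β = 37.2° = 0.6493 rad, B = 79.8° = 1.3928 rad; ds/dθ = (πh/(2B)) sin(πβ/B) = (π·(-20)/(2·1.3928)) sin(π·0.4662) = -22.429084 mm/rad

s = 20.0609, ds/dθ = -22.4291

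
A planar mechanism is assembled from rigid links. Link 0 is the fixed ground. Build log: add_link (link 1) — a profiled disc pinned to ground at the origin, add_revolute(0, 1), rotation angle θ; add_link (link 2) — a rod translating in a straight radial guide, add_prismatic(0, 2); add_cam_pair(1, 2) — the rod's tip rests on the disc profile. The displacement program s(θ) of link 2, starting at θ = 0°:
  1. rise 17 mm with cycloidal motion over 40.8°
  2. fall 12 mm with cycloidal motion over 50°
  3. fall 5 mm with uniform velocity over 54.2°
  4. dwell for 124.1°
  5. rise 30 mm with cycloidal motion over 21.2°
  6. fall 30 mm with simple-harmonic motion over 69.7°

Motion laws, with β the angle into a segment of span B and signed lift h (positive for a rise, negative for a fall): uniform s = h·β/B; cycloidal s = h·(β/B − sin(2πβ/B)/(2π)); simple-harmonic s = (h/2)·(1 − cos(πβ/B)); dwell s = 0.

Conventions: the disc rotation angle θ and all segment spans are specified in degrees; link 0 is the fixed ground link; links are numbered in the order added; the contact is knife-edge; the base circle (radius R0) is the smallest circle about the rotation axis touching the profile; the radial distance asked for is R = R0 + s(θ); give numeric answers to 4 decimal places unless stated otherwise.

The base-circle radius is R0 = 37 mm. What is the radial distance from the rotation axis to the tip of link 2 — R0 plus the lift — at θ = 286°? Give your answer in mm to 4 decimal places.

seg 1 [0°–40.8°] cycloidal, h=17: full span → s += 17 → s = 17.0000
seg 2 [40.8°–90.8°] cycloidal, h=-12: full span → s += -12 → s = 5.0000
seg 3 [90.8°–145°] uniform, h=-5: full span → s += -5 → s = 0.0000
seg 4 [145°–269.1°] dwell: s stays 0.0000
seg 5 [269.1°–290.3°] cycloidal, h=30: θ=286° here. β=16.9, B=21.2. 30·(0.7972 − sin(2π·0.7972)/(2π)) = 28.4816 → s = 28.4816
R = R0 + s = 37 + 28.4816 = 65.4816

65.4816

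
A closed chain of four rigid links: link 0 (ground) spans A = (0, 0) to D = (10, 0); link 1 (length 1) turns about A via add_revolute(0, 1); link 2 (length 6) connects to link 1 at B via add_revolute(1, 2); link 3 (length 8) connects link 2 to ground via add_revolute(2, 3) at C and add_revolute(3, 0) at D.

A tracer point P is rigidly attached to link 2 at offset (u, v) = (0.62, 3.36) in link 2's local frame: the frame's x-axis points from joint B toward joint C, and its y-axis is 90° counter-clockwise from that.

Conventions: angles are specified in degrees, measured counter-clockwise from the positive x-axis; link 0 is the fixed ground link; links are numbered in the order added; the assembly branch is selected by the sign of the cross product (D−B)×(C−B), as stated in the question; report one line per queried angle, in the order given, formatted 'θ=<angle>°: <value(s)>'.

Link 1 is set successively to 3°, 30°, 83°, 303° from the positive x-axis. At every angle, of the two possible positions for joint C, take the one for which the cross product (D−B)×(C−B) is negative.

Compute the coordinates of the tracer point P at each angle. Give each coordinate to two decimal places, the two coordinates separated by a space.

A=(0,0), D=(10.00,0)
θ=3°: B = A + 1.00·(cos3°, sin3°) = (0.9986, 0.0523)
θ=3°: |BD| = 9.0015
θ=3°: circle(B,6.00) ∩ circle(D,8.00): a=2.9455, h=5.2273
θ=3°:   candidates: C₊=(3.9744,5.2624) cross=47.053; C₋=(3.9137,-5.1920) cross=-47.053
θ=3°:   branch - wants cross < 0 → take C=(3.9137,-5.1920) (cross=-47.053)
θ=3°: ex = (C−B)/|BC| = (0.4858,-0.8740); ey = (0.8740,0.4858)
θ=3°: P = B + 0.62·ex + 3.36·ey = (4.2367,1.1428)
θ=30°: B = A + 1.00·(cos30°, sin30°) = (0.8660, 0.5000)
θ=30°: |BD| = 9.1476
θ=30°: circle(B,6.00) ∩ circle(D,8.00): a=3.0434, h=5.1709
θ=30°:   candidates: C₊=(4.1875,5.4968) cross=47.301; C₋=(3.6222,-4.8295) cross=-47.301
θ=30°:   branch - wants cross < 0 → take C=(3.6222,-4.8295) (cross=-47.301)
θ=30°: ex = (C−B)/|BC| = (0.4594,-0.8882); ey = (0.8882,0.4594)
θ=30°: P = B + 0.62·ex + 3.36·ey = (4.1353,1.4928)
θ=83°: B = A + 1.00·(cos83°, sin83°) = (0.1219, 0.9925)
θ=83°: |BD| = 9.9279
θ=83°: circle(B,6.00) ∩ circle(D,8.00): a=3.5538, h=4.8343
θ=83°:   candidates: C₊=(4.1411,5.4474) cross=47.995; C₋=(3.1745,-4.1729) cross=-47.995
θ=83°:   branch - wants cross < 0 → take C=(3.1745,-4.1729) (cross=-47.995)
θ=83°: ex = (C−B)/|BC| = (0.5088,-0.8609); ey = (0.8609,0.5088)
θ=83°: P = B + 0.62·ex + 3.36·ey = (3.3299,2.1683)
θ=303°: B = A + 1.00·(cos303°, sin303°) = (0.5446, -0.8387)
θ=303°: |BD| = 9.4925
θ=303°: circle(B,6.00) ∩ circle(D,8.00): a=3.2714, h=5.0297
θ=303°:   candidates: C₊=(3.3589,4.4604) cross=47.744; C₋=(4.2476,-5.5597) cross=-47.744
θ=303°:   branch - wants cross < 0 → take C=(4.2476,-5.5597) (cross=-47.744)
θ=303°: ex = (C−B)/|BC| = (0.6172,-0.7868); ey = (0.7868,0.6172)
θ=303°: P = B + 0.62·ex + 3.36·ey = (3.5710,0.7472)

θ=3°: 4.24 1.14
θ=30°: 4.14 1.49
θ=83°: 3.33 2.17
θ=303°: 3.57 0.75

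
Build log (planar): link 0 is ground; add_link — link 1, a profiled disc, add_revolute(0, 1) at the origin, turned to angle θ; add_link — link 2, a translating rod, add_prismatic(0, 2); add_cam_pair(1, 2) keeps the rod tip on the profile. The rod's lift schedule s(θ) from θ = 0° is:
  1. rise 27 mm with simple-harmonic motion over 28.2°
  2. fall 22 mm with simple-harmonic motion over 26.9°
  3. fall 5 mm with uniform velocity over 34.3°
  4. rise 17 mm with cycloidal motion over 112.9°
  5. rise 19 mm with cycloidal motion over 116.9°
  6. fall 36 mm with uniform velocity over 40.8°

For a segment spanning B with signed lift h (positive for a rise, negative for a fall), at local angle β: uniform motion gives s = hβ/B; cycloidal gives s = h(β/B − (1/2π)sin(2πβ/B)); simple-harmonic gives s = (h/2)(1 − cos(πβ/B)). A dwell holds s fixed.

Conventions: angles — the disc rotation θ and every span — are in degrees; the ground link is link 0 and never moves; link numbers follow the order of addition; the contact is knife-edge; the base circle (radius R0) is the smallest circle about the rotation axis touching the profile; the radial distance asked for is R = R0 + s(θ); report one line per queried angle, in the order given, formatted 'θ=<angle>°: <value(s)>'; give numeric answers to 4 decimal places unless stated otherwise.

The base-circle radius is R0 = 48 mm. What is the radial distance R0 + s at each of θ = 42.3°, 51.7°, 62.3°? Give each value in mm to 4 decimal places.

seg 1 [0°–28.2°] simple-harmonic, h=27: full span → s += 27 → s = 27.0000
seg 2 [28.2°–55.1°] simple-harmonic, h=-22: θ=42.3° here. β=14.1, B=26.9. -22/2·(1 − cos(π·0.5242)) = -11.8342 → s = 15.1658
seg 2 [28.2°–55.1°] simple-harmonic, h=-22: θ=51.7° here. β=23.5, B=26.9. -22/2·(1 − cos(π·0.8736)) = -21.1441 → s = 5.8559
seg 2 [28.2°–55.1°] simple-harmonic, h=-22: full span → s += -22 → s = 5.0000
seg 3 [55.1°–89.4°] uniform, h=-5: θ=62.3° here. β=7.2, B=34.3. -5·7.2/34.3 = -1.0496 → s = 3.9504
θ=42.3°: R = R0 + s = 48 + 15.1658 = 63.1658
θ=51.7°: R = R0 + s = 48 + 5.8559 = 53.8559
θ=62.3°: R = R0 + s = 48 + 3.9504 = 51.9504

θ=42.3°: 63.1658
θ=51.7°: 53.8559
θ=62.3°: 51.9504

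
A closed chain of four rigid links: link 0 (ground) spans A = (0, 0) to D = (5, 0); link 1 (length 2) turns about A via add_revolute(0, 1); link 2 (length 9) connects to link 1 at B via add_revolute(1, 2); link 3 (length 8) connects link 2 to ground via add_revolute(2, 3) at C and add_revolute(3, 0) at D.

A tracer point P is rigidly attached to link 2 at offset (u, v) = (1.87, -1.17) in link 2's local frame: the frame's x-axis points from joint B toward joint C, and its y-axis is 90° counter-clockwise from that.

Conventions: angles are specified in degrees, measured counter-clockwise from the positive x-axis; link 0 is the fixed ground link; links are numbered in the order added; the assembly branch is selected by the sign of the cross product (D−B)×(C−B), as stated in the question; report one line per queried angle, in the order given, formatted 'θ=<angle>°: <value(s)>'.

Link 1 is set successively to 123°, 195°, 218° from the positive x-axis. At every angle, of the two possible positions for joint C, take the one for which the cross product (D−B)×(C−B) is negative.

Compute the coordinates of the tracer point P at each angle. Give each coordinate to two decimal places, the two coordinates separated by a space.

A=(0,0), D=(5.00,0)
θ=123°: B = A + 2.00·(cos123°, sin123°) = (-1.0893, 1.6773)
θ=123°: |BD| = 6.3161
θ=123°: circle(B,9.00) ∩ circle(D,8.00): a=4.5038, h=7.7920
θ=123°:   candidates: C₊=(5.3221,7.9935) cross=49.215; C₋=(1.1835,-7.0310) cross=-49.215
θ=123°:   branch - wants cross < 0 → take C=(1.1835,-7.0310) (cross=-49.215)
θ=123°: ex = (C−B)/|BC| = (0.2525,-0.9676); ey = (0.9676,0.2525)
θ=123°: P = B + 1.87·ex + -1.17·ey = (-1.7491,-0.4275)
θ=195°: B = A + 2.00·(cos195°, sin195°) = (-1.9319, -0.5176)
θ=195°: |BD| = 6.9512
θ=195°: circle(B,9.00) ∩ circle(D,8.00): a=4.6984, h=7.6763
θ=195°:   candidates: C₊=(2.1819,7.4872) cross=53.359; C₋=(3.3251,-7.8227) cross=-53.359
θ=195°:   branch - wants cross < 0 → take C=(3.3251,-7.8227) (cross=-53.359)
θ=195°: ex = (C−B)/|BC| = (0.5841,-0.8117); ey = (0.8117,0.5841)
θ=195°: P = B + 1.87·ex + -1.17·ey = (-1.7892,-2.7189)
θ=218°: B = A + 2.00·(cos218°, sin218°) = (-1.5760, -1.2313)
θ=218°: |BD| = 6.6903
θ=218°: circle(B,9.00) ∩ circle(D,8.00): a=4.6156, h=7.7263
θ=218°:   candidates: C₊=(1.5388,7.2125) cross=51.691; C₋=(4.3828,-7.9762) cross=-51.691
θ=218°:   branch - wants cross < 0 → take C=(4.3828,-7.9762) (cross=-51.691)
θ=218°: ex = (C−B)/|BC| = (0.6621,-0.7494); ey = (0.7494,0.6621)
θ=218°: P = B + 1.87·ex + -1.17·ey = (-1.2147,-3.4074)

θ=123°: -1.75 -0.43
θ=195°: -1.79 -2.72
θ=218°: -1.21 -3.41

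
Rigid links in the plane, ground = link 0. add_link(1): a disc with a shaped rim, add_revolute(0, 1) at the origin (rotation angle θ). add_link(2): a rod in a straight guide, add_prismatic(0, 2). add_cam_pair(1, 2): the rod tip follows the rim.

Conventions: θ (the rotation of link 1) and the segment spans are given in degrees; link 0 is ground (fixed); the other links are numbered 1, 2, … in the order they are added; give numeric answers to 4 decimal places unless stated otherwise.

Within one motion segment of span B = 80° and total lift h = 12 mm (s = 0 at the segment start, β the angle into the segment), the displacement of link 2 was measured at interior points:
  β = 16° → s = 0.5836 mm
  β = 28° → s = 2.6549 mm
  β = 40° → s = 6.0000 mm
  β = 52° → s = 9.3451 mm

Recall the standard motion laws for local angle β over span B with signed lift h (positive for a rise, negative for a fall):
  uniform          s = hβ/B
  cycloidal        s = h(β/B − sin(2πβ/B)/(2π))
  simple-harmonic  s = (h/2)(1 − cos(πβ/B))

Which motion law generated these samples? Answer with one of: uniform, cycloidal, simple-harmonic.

candidates at β/B = r: uniform s = h·r (linear in β); cycloidal s = h·(r − sin(2πr)/(2π)); simple-harmonic s = (h/2)(1 − cos(πr))
β=16°: printed 0.5836 | uniform 2.4000, cycloidal 0.5836, simple-harmonic 1.1459
β=28°: printed 2.6549 | uniform 4.2000, cycloidal 2.6549, simple-harmonic 3.2761
β=40°: printed 6.0000 | uniform 6.0000, cycloidal 6.0000, simple-harmonic 6.0000
β=52°: printed 9.3451 | uniform 7.8000, cycloidal 9.3451, simple-harmonic 8.7239
only one law matches every sample → cycloidal

cycloidal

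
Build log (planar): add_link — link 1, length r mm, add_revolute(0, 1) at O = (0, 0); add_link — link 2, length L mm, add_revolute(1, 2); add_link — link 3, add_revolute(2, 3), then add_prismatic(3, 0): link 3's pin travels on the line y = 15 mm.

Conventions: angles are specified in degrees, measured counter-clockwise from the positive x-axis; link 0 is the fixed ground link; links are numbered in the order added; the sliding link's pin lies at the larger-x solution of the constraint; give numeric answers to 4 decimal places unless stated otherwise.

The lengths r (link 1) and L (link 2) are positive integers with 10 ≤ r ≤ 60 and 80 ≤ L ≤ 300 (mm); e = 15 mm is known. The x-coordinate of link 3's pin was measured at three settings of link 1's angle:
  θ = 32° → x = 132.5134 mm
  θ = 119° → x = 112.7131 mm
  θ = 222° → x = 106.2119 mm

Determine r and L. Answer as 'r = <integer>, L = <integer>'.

constraint per measurement: (x − r cos θ)² + (r sin θ − e)² = L²
subtracting the θ₁ and θ₂ equations cancels the r² and L² terms:
r = (x₁² − x₂²) / (2[(x₁cos θ₁ + e sin θ₁) − (x₂cos θ₂ + e sin θ₂)]) = 15.0000 → r = 15
L² = (x₁ − r cos θ₁)² + (r sin θ₁ − e)² = 14400.0054 → L = 120.0000 → L = 120
check at θ₃=222°: x = 106.2119 (printed 106.2119) ✓

r = 15, L = 120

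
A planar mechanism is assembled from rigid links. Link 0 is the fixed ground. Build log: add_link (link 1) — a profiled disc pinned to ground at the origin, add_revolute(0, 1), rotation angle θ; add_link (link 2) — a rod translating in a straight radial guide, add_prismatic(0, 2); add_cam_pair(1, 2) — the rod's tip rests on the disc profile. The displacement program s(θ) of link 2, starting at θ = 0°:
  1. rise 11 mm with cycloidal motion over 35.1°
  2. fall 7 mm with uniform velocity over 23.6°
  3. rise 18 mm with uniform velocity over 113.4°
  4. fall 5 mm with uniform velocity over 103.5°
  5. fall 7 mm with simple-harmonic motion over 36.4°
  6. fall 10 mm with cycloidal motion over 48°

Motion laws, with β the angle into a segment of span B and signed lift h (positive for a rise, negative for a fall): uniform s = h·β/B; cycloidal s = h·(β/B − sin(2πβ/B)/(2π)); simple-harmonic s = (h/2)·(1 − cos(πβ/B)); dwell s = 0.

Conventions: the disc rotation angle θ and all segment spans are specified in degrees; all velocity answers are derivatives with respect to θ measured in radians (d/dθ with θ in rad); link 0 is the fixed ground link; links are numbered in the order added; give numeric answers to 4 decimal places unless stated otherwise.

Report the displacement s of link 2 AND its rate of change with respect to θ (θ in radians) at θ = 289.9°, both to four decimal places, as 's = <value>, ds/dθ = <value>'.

seg 1 [0°–35.1°] cycloidal, h=11: full span → s += 11 → s = 11.0000
seg 2 [35.1°–58.7°] uniform, h=-7: full span → s += -7 → s = 4.0000
seg 3 [58.7°–172.1°] uniform, h=18: full span → s += 18 → s = 22.0000
seg 4 [172.1°–275.6°] uniform, h=-5: full span → s += -5 → s = 17.0000
seg 5 [275.6°–312°] simple-harmonic, h=-7: θ=289.9° here. β=14.3, B=36.4. -7/2·(1 − cos(π·0.3929)) = -2.3440 → s = 14.6560
velocity in seg [275.6°–312°] (simple-harmonic), θ in radians: β = 14.3° = 0.2496 rad, B = 36.4° = 0.6353 rad; ds/dθ = (πh/(2B)) sin(πβ/B) = (π·(-7)/(2·0.6353)) sin(π·0.3929) = -16.336442 mm/rad

s = 14.6560, ds/dθ = -16.3364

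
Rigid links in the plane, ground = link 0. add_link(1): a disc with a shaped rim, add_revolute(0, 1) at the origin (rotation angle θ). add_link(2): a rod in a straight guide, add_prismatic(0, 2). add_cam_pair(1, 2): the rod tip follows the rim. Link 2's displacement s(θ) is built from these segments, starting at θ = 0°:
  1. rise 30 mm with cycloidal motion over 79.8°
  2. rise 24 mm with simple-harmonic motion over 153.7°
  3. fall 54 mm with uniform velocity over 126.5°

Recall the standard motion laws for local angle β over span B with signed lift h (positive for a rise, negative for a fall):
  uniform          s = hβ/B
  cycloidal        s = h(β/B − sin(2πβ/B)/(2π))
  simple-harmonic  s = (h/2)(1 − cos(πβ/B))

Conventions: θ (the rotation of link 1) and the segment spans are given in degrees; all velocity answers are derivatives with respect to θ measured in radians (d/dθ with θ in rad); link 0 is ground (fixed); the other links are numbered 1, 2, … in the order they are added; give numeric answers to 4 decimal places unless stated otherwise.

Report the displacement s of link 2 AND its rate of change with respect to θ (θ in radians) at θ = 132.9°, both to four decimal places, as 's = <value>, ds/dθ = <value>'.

segment 1 (0° to 79.8°, cycloidal, h = 30) is passed completely: s = 0.0000 + (30) = 30.0000
θ = 132.9° falls in segment 2 (79.8° to 233.5°, simple-harmonic, h = 24): β = 132.9 − 79.8 = 53.1°, B = 153.7°; Δs = 24/2·(1 − cos(π·0.3455)) = 6.4008; s = 30.0000 + 6.4008 = 36.4008
velocity in seg [79.8°–233.5°] (simple-harmonic), θ in radians: β = 53.1° = 0.9268 rad, B = 153.7° = 2.6826 rad; ds/dθ = (πh/(2B)) sin(πβ/B) = (π·24/(2·2.6826)) sin(π·0.3455) = 12.429734 mm/rad

s = 36.4008, ds/dθ = 12.4297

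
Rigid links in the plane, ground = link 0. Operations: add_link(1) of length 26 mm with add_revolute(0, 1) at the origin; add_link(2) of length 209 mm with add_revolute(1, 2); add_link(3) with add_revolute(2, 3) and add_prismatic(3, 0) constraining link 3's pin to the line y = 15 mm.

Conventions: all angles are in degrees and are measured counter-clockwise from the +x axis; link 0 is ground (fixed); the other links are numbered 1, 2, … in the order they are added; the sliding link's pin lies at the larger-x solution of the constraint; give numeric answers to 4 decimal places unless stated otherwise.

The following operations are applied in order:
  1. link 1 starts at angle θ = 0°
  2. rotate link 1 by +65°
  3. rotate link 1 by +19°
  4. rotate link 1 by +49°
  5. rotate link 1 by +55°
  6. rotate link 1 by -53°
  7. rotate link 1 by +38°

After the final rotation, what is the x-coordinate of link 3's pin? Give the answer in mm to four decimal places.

geometry: r = 26 mm, L = 209 mm, e = 15 mm; θ starts at 0°
rotate link 1 by +65°: θ ← 0° +65° = 65°
rotate link 1 by +19°: θ ← 65° +19° = 84°
rotate link 1 by +49°: θ ← 84° +49° = 133°
rotate link 1 by +55°: θ ← 133° +55° = 188°
rotate link 1 by -53°: θ ← 188° -53° = 135°
rotate link 1 by +38°: θ ← 135° +38° = 173°
crank pin P = (r cos θ, r sin θ) = (-25.806200, 3.168603)
h = r sin θ − e = 3.168603 − 15 = -11.831397
x = r cos θ + √(L² − h²) = -25.806200 + 208.664846 = 182.858646

182.8586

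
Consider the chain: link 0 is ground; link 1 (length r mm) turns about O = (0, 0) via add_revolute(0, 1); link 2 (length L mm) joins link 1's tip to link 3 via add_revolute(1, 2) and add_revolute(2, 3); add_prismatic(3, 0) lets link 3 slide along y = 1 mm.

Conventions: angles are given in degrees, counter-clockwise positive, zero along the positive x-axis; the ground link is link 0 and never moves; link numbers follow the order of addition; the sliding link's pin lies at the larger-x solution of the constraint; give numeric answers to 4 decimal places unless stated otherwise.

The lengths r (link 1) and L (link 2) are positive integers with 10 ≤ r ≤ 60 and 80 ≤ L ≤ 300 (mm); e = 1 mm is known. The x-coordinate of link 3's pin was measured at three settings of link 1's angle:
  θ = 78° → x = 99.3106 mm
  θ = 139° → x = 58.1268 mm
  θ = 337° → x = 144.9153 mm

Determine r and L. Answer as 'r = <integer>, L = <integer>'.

constraint per measurement: (x − r cos θ)² + (r sin θ − e)² = L²
subtracting the θ₁ and θ₂ equations cancels the r² and L² terms:
r = (x₁² − x₂²) / (2[(x₁cos θ₁ + e sin θ₁) − (x₂cos θ₂ + e sin θ₂)]) = 49.9999 → r = 50
L² = (x₁ − r cos θ₁)² + (r sin θ₁ − e)² = 10200.9970 → L = 101.0000 → L = 101
check at θ₃=337°: x = 144.9153 (printed 144.9153) ✓

r = 50, L = 101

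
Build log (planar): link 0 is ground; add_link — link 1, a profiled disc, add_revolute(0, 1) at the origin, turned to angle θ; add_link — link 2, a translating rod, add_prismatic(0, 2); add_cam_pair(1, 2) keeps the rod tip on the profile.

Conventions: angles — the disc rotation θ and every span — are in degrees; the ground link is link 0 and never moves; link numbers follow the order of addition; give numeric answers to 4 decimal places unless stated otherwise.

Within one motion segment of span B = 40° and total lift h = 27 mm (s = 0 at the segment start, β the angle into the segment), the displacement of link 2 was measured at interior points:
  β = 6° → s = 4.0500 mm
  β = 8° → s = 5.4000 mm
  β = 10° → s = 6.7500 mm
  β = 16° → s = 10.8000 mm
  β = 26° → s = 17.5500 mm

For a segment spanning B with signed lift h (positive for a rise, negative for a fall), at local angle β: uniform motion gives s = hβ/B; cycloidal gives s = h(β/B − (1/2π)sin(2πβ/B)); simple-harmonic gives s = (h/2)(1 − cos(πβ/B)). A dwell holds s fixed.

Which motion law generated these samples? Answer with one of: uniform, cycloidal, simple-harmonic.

candidates at β/B = r: uniform s = h·r (linear in β); cycloidal s = h·(r − sin(2πr)/(2π)); simple-harmonic s = (h/2)(1 − cos(πr))
β=6°: printed 4.0500 | uniform 4.0500, cycloidal 0.5735, simple-harmonic 1.4714
β=8°: printed 5.4000 | uniform 5.4000, cycloidal 1.3131, simple-harmonic 2.5783
β=10°: printed 6.7500 | uniform 6.7500, cycloidal 2.4528, simple-harmonic 3.9541
β=16°: printed 10.8000 | uniform 10.8000, cycloidal 8.2742, simple-harmonic 9.3283
β=26°: printed 17.5500 | uniform 17.5500, cycloidal 21.0265, simple-harmonic 19.6289
only one law matches every sample → uniform

uniform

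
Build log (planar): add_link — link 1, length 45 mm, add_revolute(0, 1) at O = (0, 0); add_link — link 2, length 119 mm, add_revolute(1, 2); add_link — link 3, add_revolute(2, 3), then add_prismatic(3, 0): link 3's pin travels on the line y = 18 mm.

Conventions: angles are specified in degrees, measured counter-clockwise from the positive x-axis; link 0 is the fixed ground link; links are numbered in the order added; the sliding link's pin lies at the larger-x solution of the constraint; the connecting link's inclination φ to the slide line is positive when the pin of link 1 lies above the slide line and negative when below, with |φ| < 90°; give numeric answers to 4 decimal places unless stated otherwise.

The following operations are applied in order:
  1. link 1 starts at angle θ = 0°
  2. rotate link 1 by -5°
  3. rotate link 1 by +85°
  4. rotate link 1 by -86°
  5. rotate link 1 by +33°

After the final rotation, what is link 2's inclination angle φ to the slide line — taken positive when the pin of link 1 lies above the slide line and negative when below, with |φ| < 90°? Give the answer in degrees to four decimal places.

geometry: r = 45 mm, L = 119 mm, e = 18 mm; θ starts at 0°
rotate link 1 by -5°: θ ← 0° -5° = -5°
rotate link 1 by +85°: θ ← -5° +85° = 80°
rotate link 1 by -86°: θ ← 80° -86° = -6°
rotate link 1 by +33°: θ ← -6° +33° = 27°
h = r sin θ − e = 20.429572 − 18 = 2.429572
sin φ = h / L = 2.429572 / 119 = 0.02041658
φ = arcsin(0.02041658) = 1.169865°

1.1699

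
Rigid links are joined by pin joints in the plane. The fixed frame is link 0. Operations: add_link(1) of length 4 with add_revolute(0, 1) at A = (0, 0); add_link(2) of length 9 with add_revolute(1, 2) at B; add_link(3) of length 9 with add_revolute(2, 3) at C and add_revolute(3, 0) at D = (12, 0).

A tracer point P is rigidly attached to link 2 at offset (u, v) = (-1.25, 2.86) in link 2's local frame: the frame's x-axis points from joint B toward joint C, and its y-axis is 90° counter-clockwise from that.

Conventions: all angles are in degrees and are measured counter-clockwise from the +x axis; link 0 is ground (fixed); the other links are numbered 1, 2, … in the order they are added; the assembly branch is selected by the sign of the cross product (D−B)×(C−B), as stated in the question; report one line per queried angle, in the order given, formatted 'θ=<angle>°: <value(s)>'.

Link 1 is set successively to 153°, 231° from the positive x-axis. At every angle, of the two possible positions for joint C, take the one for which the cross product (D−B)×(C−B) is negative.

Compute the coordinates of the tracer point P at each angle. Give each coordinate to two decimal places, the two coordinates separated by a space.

A=(0,0), D=(12.00,0)
θ=153°: B = A + 4.00·(cos153°, sin153°) = (-3.5640, 1.8160)
θ=153°: |BD| = 15.6696
θ=153°: circle(B,9.00) ∩ circle(D,9.00): a=7.8348, h=4.4290
θ=153°:   candidates: C₊=(4.7313,5.3071) cross=69.400; C₋=(3.7047,-3.4912) cross=-69.400
θ=153°:   branch - wants cross < 0 → take C=(3.7047,-3.4912) (cross=-69.400)
θ=153°: ex = (C−B)/|BC| = (0.8076,-0.5897); ey = (0.5897,0.8076)
θ=153°: P = B + -1.25·ex + 2.86·ey = (-2.8871,4.8629)
θ=231°: B = A + 4.00·(cos231°, sin231°) = (-2.5173, -3.1086)
θ=231°: |BD| = 14.8464
θ=231°: circle(B,9.00) ∩ circle(D,9.00): a=7.4232, h=5.0888
θ=231°:   candidates: C₊=(3.6758,3.4217) cross=75.551; C₋=(5.8069,-6.5303) cross=-75.551
θ=231°:   branch - wants cross < 0 → take C=(5.8069,-6.5303) (cross=-75.551)
θ=231°: ex = (C−B)/|BC| = (0.9249,-0.3802); ey = (0.3802,0.9249)
θ=231°: P = B + -1.25·ex + 2.86·ey = (-2.5861,0.0119)

θ=153°: -2.89 4.86
θ=231°: -2.59 0.01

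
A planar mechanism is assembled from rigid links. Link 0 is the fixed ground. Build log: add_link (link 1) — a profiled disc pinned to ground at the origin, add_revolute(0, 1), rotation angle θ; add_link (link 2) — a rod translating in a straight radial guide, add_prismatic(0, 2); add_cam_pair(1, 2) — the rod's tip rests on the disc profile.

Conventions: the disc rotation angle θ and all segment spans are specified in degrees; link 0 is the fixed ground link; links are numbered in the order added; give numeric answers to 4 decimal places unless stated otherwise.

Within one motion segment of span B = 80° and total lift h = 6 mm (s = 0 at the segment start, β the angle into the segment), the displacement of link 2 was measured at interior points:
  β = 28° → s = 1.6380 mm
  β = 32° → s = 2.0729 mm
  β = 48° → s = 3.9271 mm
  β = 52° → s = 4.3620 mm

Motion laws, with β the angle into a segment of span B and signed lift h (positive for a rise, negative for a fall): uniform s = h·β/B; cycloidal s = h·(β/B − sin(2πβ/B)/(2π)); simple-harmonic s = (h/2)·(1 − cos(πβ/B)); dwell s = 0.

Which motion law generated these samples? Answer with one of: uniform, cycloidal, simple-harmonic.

candidates at β/B = r: uniform s = h·r (linear in β); cycloidal s = h·(r − sin(2πr)/(2π)); simple-harmonic s = (h/2)(1 − cos(πr))
β=28°: printed 1.6380 | uniform 2.1000, cycloidal 1.3274, simple-harmonic 1.6380
β=32°: printed 2.0729 | uniform 2.4000, cycloidal 1.8387, simple-harmonic 2.0729
β=48°: printed 3.9271 | uniform 3.6000, cycloidal 4.1613, simple-harmonic 3.9271
β=52°: printed 4.3620 | uniform 3.9000, cycloidal 4.6726, simple-harmonic 4.3620
only one law matches every sample → simple-harmonic

simple-harmonic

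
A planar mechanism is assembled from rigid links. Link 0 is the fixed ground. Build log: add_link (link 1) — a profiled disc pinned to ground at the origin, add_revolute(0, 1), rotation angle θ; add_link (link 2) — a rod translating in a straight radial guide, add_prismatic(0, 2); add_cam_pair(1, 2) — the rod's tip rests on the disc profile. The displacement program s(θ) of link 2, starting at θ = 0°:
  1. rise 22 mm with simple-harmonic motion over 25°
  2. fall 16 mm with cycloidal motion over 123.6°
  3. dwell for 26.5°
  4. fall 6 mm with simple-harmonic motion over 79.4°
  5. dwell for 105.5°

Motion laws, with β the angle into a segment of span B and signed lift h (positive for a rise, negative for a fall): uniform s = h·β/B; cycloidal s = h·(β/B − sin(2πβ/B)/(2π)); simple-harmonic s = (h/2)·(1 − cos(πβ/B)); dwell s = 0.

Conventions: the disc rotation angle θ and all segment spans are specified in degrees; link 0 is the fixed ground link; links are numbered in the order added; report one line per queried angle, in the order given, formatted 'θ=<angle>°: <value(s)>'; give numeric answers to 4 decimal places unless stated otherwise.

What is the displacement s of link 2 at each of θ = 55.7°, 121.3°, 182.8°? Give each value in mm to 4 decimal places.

seg 1 [0°–25°] simple-harmonic, h=22: full span → s += 22 → s = 22.0000
seg 2 [25°–148.6°] cycloidal, h=-16: θ=55.7° here. β=30.7, B=123.6. -16·(0.2484 − sin(2π·0.2484)/(2π)) = -1.4278 → s = 20.5722
seg 2 [25°–148.6°] cycloidal, h=-16: θ=121.3° here. β=96.3, B=123.6. -16·(0.7791 − sin(2π·0.7791)/(2π)) = -14.9700 → s = 7.0300
seg 2 [25°–148.6°] cycloidal, h=-16: full span → s += -16 → s = 6.0000
seg 3 [148.6°–175.1°] dwell: s stays 6.0000
seg 4 [175.1°–254.5°] simple-harmonic, h=-6: θ=182.8° here. β=7.7, B=79.4. -6/2·(1 − cos(π·0.0970)) = -0.1382 → s = 5.8618

θ=55.7°: 20.5722
θ=121.3°: 7.0300
θ=182.8°: 5.8618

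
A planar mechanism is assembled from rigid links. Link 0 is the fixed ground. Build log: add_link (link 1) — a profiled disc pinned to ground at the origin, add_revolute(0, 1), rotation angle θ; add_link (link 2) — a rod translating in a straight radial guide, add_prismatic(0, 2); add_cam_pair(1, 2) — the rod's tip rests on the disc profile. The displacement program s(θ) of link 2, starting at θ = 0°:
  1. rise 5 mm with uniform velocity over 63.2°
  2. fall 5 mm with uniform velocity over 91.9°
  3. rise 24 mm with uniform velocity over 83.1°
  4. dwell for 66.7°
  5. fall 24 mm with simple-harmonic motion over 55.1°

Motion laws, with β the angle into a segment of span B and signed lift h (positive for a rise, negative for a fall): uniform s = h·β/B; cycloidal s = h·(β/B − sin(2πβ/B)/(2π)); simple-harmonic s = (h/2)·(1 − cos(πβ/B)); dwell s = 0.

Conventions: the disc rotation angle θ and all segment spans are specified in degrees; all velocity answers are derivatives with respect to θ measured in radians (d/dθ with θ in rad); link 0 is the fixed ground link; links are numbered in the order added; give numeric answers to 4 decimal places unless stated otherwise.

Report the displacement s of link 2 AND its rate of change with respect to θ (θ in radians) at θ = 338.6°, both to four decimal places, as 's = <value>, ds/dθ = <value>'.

seg 1 [0°–63.2°] uniform, h=5: full span → s += 5 → s = 5.0000
seg 2 [63.2°–155.1°] uniform, h=-5: full span → s += -5 → s = 0.0000
seg 3 [155.1°–238.2°] uniform, h=24: full span → s += 24 → s = 24.0000
seg 4 [238.2°–304.9°] dwell: s stays 24.0000
seg 5 [304.9°–360°] simple-harmonic, h=-24: θ=338.6° here. β=33.7, B=55.1. -24/2·(1 − cos(π·0.6116)) = -16.1221 → s = 7.8779
velocity in seg [304.9°–360°] (simple-harmonic), θ in radians: β = 33.7° = 0.5882 rad, B = 55.1° = 0.9617 rad; ds/dθ = (πh/(2B)) sin(πβ/B) = (π·(-24)/(2·0.9617)) sin(π·0.6116) = -36.816034 mm/rad

s = 7.8779, ds/dθ = -36.8160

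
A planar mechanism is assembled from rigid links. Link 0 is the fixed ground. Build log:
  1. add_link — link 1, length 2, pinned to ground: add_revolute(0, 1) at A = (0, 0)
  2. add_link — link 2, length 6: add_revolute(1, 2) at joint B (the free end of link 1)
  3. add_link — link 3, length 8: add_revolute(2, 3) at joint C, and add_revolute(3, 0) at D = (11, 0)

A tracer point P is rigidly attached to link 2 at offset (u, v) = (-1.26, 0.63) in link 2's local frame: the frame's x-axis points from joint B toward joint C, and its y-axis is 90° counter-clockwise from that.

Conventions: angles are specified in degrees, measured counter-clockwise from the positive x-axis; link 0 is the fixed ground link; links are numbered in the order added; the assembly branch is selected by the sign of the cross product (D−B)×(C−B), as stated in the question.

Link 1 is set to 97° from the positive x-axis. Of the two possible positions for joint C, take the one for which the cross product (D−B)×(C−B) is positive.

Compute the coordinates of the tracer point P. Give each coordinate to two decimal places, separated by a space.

A=(0,0), D=(11.00,0)
B = A + 2.00·(cos97°, sin97°) = (-0.2437, 1.9851)
|BD| = 11.4176
circle(B,6.00) ∩ circle(D,8.00): a=4.4826, h=3.9882
  candidates: C₊=(4.8640,5.1332) cross=45.536; C₋=(3.4772,-2.7218) cross=-45.536
  branch + wants cross > 0 → take C=(4.8640,5.1332) (cross=45.536)
ex = (C−B)/|BC| = (0.8513,0.5247); ey = (-0.5247,0.8513)
P = B + -1.26·ex + 0.63·ey = (-1.6469,1.8603)

-1.65 1.86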